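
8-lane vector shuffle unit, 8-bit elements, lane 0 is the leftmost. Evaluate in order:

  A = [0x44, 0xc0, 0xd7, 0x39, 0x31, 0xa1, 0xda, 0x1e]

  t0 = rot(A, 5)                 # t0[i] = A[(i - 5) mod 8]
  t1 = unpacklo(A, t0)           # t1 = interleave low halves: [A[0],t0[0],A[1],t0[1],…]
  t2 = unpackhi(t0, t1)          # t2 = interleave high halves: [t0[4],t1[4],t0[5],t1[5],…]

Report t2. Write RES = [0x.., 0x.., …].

RES = [ 0x1e  0xd7  0x44  0xa1  0xc0  0x39  0xd7  0xda ]

  t0: 39 31 a1 da 1e 44 c0 d7
  t1: 44 39 c0 31 d7 a1 39 da
  t2: 1e d7 44 a1 c0 39 d7 da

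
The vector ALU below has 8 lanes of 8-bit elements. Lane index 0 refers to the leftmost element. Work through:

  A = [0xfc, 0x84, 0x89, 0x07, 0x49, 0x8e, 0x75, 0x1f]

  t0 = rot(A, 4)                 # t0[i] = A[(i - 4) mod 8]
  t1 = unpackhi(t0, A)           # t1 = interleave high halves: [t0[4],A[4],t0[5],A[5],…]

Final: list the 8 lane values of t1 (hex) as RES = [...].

  t0: 49 8e 75 1f fc 84 89 07
  t1: fc 49 84 8e 89 75 07 1f

RES = [0xfc, 0x49, 0x84, 0x8e, 0x89, 0x75, 0x07, 0x1f]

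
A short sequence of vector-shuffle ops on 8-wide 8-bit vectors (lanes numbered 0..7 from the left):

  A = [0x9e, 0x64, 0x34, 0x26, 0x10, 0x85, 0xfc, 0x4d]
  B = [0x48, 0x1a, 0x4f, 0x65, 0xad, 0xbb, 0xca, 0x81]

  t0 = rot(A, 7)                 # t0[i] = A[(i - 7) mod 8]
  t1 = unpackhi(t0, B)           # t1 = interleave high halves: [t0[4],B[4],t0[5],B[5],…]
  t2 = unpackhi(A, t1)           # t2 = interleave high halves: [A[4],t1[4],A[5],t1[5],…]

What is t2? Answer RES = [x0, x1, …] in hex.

RES = [0x10, 0x4d, 0x85, 0xca, 0xfc, 0x9e, 0x4d, 0x81]

  t0: 64 34 26 10 85 fc 4d 9e
  t1: 85 ad fc bb 4d ca 9e 81
  t2: 10 4d 85 ca fc 9e 4d 81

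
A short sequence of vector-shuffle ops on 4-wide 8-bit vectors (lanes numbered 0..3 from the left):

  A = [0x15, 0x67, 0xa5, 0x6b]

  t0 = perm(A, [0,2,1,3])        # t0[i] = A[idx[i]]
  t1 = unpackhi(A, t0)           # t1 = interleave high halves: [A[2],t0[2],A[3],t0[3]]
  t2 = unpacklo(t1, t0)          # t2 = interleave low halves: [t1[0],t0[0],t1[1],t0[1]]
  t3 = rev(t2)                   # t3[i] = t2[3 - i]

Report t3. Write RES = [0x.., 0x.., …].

→ t0 |15|a5|67|6b|
→ t1 |a5|67|6b|6b|
→ t2 |a5|15|67|a5|
→ t3 |a5|67|15|a5|

RES = [ 0xa5  0x67  0x15  0xa5 ]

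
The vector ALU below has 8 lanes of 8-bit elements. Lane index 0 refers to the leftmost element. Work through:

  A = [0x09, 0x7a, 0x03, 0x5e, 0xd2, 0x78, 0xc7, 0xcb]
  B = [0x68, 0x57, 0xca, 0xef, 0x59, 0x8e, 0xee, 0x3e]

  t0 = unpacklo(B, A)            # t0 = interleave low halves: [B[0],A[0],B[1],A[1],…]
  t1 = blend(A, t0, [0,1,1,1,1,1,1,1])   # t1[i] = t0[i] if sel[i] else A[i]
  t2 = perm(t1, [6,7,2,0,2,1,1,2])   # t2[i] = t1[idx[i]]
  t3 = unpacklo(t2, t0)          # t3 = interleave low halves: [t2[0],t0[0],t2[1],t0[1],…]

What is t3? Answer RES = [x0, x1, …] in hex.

→ t0 |68|09|57|7a|ca|03|ef|5e|
→ t1 |09|09|57|7a|ca|03|ef|5e|
→ t2 |ef|5e|57|09|57|09|09|57|
→ t3 |ef|68|5e|09|57|57|09|7a|

RES = [ 0xef  0x68  0x5e  0x09  0x57  0x57  0x09  0x7a ]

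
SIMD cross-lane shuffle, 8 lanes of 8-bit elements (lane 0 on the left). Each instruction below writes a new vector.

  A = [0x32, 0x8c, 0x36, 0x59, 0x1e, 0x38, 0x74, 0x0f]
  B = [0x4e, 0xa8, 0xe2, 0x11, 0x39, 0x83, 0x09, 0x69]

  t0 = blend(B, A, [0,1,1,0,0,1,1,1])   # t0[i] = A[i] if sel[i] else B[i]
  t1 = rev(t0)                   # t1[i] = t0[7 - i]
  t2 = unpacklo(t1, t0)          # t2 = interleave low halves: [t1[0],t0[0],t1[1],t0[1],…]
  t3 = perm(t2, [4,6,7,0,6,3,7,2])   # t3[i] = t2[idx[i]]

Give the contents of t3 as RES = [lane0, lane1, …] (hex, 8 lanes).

→ t0 |4e|8c|36|11|39|38|74|0f|
→ t1 |0f|74|38|39|11|36|8c|4e|
→ t2 |0f|4e|74|8c|38|36|39|11|
→ t3 |38|39|11|0f|39|8c|11|74|

RES = [0x38, 0x39, 0x11, 0x0f, 0x39, 0x8c, 0x11, 0x74]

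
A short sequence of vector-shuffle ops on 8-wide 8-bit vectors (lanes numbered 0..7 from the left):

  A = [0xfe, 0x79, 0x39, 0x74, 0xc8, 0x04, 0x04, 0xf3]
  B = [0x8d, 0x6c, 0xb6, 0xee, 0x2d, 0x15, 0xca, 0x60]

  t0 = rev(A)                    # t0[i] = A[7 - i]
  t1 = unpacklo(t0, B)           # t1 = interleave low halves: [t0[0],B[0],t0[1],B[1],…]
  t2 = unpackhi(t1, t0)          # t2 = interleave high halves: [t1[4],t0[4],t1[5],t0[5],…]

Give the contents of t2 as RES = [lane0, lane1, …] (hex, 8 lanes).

  t0: f3 04 04 c8 74 39 79 fe
  t1: f3 8d 04 6c 04 b6 c8 ee
  t2: 04 74 b6 39 c8 79 ee fe

RES = [0x04, 0x74, 0xb6, 0x39, 0xc8, 0x79, 0xee, 0xfe]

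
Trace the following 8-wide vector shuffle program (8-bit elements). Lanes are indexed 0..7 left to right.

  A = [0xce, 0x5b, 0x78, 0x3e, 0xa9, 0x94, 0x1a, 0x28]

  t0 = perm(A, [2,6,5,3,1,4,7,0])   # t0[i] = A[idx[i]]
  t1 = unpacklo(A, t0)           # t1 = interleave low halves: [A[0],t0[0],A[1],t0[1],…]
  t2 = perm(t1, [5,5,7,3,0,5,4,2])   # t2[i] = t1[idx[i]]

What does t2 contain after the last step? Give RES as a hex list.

RES = [0x94, 0x94, 0x3e, 0x1a, 0xce, 0x94, 0x78, 0x5b]

t0 = [0x78, 0x1a, 0x94, 0x3e, 0x5b, 0xa9, 0x28, 0xce]
t1 = [0xce, 0x78, 0x5b, 0x1a, 0x78, 0x94, 0x3e, 0x3e]
t2 = [0x94, 0x94, 0x3e, 0x1a, 0xce, 0x94, 0x78, 0x5b]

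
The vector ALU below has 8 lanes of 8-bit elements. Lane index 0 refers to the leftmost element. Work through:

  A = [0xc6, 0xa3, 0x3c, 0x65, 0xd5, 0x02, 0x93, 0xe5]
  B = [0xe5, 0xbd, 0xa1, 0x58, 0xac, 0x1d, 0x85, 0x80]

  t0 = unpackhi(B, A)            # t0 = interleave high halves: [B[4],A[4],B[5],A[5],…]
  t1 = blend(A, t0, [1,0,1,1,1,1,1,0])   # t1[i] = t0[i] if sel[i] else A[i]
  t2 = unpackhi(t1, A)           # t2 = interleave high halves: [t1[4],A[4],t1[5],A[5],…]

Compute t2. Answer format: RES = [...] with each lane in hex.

  t0: ac d5 1d 02 85 93 80 e5
  t1: ac a3 1d 02 85 93 80 e5
  t2: 85 d5 93 02 80 93 e5 e5

RES = [ 0x85  0xd5  0x93  0x02  0x80  0x93  0xe5  0xe5 ]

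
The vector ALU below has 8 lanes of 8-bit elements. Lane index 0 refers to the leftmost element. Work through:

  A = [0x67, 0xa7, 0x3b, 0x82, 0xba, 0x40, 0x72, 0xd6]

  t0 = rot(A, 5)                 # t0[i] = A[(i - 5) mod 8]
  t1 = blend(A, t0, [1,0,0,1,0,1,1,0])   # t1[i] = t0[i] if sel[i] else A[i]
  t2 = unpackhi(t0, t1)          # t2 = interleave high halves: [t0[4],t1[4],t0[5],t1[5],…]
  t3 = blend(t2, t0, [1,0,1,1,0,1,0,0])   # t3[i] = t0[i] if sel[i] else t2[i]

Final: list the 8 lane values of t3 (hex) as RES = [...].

  t0: 82 ba 40 72 d6 67 a7 3b
  t1: 82 a7 3b 72 ba 67 a7 d6
  t2: d6 ba 67 67 a7 a7 3b d6
  t3: 82 ba 40 72 a7 67 3b d6

RES = [0x82, 0xba, 0x40, 0x72, 0xa7, 0x67, 0x3b, 0xd6]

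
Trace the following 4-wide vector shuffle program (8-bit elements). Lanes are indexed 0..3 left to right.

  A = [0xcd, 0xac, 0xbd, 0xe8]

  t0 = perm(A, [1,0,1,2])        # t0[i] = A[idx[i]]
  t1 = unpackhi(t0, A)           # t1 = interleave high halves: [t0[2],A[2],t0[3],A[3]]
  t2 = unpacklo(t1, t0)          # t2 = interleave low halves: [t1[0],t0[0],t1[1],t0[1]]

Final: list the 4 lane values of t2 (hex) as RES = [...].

→ t0 |ac|cd|ac|bd|
→ t1 |ac|bd|bd|e8|
→ t2 |ac|ac|bd|cd|

RES = [0xac, 0xac, 0xbd, 0xcd]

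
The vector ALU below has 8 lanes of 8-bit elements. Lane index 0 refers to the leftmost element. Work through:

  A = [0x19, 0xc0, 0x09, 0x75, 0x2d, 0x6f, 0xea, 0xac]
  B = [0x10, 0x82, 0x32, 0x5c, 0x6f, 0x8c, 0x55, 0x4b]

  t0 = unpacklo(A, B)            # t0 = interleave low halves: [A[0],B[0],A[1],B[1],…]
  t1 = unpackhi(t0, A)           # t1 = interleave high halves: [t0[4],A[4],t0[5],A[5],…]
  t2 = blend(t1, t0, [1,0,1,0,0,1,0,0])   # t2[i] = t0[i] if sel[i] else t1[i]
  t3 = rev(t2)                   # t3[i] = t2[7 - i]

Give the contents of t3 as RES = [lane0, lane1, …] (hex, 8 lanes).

RES = [0xac, 0x5c, 0x32, 0x75, 0x6f, 0xc0, 0x2d, 0x19]

t0 = [0x19, 0x10, 0xc0, 0x82, 0x09, 0x32, 0x75, 0x5c]
t1 = [0x09, 0x2d, 0x32, 0x6f, 0x75, 0xea, 0x5c, 0xac]
t2 = [0x19, 0x2d, 0xc0, 0x6f, 0x75, 0x32, 0x5c, 0xac]
t3 = [0xac, 0x5c, 0x32, 0x75, 0x6f, 0xc0, 0x2d, 0x19]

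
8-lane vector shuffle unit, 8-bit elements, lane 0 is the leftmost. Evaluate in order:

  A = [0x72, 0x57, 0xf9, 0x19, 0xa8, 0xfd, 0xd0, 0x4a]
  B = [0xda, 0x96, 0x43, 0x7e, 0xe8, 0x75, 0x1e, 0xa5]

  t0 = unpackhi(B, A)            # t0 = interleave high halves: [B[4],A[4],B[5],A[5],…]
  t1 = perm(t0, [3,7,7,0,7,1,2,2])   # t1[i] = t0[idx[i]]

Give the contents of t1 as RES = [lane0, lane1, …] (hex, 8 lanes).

RES = [0xfd, 0x4a, 0x4a, 0xe8, 0x4a, 0xa8, 0x75, 0x75]

  t0: e8 a8 75 fd 1e d0 a5 4a
  t1: fd 4a 4a e8 4a a8 75 75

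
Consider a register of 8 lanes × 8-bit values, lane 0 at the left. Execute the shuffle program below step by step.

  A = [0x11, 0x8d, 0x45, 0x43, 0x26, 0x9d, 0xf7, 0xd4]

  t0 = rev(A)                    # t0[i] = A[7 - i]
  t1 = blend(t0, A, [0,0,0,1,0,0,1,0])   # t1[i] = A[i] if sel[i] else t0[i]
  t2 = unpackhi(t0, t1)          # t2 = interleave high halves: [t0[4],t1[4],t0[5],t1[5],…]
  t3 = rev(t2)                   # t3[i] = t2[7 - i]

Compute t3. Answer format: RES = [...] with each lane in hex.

→ t0 |d4|f7|9d|26|43|45|8d|11|
→ t1 |d4|f7|9d|43|43|45|f7|11|
→ t2 |43|43|45|45|8d|f7|11|11|
→ t3 |11|11|f7|8d|45|45|43|43|

RES = [ 0x11  0x11  0xf7  0x8d  0x45  0x45  0x43  0x43 ]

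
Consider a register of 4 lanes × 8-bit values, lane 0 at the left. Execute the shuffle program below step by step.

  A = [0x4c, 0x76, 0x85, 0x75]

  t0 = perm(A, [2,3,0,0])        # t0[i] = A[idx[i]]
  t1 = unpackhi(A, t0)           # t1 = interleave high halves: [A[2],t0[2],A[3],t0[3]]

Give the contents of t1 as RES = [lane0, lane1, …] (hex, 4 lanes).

  t0: 85 75 4c 4c
  t1: 85 4c 75 4c

RES = [ 0x85  0x4c  0x75  0x4c ]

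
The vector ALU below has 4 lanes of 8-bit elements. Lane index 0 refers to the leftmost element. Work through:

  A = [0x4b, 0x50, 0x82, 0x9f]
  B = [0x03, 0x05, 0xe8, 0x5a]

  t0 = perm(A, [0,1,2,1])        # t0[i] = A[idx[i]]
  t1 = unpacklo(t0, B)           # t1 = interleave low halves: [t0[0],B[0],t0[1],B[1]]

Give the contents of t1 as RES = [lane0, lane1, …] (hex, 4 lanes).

RES = [0x4b, 0x03, 0x50, 0x05]

t0 = [0x4b, 0x50, 0x82, 0x50]
t1 = [0x4b, 0x03, 0x50, 0x05]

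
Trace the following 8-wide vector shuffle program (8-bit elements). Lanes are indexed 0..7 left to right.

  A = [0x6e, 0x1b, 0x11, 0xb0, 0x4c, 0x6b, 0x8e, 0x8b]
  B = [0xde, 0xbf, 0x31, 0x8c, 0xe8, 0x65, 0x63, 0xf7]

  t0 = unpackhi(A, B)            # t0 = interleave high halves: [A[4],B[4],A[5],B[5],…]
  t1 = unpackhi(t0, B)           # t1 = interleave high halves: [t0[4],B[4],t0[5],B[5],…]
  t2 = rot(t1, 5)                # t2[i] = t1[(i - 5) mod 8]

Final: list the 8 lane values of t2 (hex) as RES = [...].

RES = [0x65, 0x8b, 0x63, 0xf7, 0xf7, 0x8e, 0xe8, 0x63]

  t0: 4c e8 6b 65 8e 63 8b f7
  t1: 8e e8 63 65 8b 63 f7 f7
  t2: 65 8b 63 f7 f7 8e e8 63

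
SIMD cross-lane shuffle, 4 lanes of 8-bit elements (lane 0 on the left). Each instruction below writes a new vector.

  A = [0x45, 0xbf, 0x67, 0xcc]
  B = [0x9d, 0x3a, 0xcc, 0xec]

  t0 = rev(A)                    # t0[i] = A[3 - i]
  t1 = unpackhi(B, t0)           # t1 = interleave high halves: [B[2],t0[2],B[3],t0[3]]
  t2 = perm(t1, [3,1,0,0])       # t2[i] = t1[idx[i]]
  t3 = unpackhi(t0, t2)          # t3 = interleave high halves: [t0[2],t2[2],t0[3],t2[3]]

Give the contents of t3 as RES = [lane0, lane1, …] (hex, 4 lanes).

RES = [0xbf, 0xcc, 0x45, 0xcc]

t0 = [0xcc, 0x67, 0xbf, 0x45]
t1 = [0xcc, 0xbf, 0xec, 0x45]
t2 = [0x45, 0xbf, 0xcc, 0xcc]
t3 = [0xbf, 0xcc, 0x45, 0xcc]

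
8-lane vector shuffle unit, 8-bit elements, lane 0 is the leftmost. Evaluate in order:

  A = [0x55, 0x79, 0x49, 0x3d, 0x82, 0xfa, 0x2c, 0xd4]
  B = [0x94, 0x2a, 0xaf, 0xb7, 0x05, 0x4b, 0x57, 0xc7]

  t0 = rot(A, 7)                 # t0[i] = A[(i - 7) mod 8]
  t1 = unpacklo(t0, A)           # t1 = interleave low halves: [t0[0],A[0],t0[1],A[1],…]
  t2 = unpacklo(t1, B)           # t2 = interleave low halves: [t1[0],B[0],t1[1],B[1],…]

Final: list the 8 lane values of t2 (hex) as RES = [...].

RES = [0x79, 0x94, 0x55, 0x2a, 0x49, 0xaf, 0x79, 0xb7]

t0 = [0x79, 0x49, 0x3d, 0x82, 0xfa, 0x2c, 0xd4, 0x55]
t1 = [0x79, 0x55, 0x49, 0x79, 0x3d, 0x49, 0x82, 0x3d]
t2 = [0x79, 0x94, 0x55, 0x2a, 0x49, 0xaf, 0x79, 0xb7]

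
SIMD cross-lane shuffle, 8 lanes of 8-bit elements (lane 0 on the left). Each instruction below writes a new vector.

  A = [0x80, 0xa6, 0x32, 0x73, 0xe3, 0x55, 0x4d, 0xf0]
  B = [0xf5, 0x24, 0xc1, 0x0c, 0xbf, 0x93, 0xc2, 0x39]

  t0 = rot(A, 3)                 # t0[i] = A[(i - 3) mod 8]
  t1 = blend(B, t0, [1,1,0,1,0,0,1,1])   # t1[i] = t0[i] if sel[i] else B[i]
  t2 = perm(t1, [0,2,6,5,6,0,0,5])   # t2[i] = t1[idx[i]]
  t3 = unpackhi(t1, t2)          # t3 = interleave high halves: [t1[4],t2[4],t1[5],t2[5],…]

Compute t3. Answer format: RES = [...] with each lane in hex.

→ t0 |55|4d|f0|80|a6|32|73|e3|
→ t1 |55|4d|c1|80|bf|93|73|e3|
→ t2 |55|c1|73|93|73|55|55|93|
→ t3 |bf|73|93|55|73|55|e3|93|

RES = [ 0xbf  0x73  0x93  0x55  0x73  0x55  0xe3  0x93 ]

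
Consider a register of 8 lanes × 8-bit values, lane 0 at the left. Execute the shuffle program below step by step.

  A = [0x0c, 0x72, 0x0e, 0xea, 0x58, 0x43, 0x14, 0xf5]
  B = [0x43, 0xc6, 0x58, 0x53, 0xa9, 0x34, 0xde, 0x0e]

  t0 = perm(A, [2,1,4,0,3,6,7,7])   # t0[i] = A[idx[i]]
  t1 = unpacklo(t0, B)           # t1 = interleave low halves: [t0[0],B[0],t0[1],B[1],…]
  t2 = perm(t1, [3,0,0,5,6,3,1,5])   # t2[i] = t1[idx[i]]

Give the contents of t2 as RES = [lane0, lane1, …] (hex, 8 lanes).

RES = [ 0xc6  0x0e  0x0e  0x58  0x0c  0xc6  0x43  0x58 ]

  t0: 0e 72 58 0c ea 14 f5 f5
  t1: 0e 43 72 c6 58 58 0c 53
  t2: c6 0e 0e 58 0c c6 43 58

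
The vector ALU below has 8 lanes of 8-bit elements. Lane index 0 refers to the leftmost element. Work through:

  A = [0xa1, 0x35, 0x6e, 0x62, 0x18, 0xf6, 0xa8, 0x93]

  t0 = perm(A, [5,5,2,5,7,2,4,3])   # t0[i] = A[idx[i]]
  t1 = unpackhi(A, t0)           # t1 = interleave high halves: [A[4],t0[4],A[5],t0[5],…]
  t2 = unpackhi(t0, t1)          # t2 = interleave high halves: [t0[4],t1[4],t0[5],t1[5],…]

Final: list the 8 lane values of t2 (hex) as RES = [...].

RES = [ 0x93  0xa8  0x6e  0x18  0x18  0x93  0x62  0x62 ]

  t0: f6 f6 6e f6 93 6e 18 62
  t1: 18 93 f6 6e a8 18 93 62
  t2: 93 a8 6e 18 18 93 62 62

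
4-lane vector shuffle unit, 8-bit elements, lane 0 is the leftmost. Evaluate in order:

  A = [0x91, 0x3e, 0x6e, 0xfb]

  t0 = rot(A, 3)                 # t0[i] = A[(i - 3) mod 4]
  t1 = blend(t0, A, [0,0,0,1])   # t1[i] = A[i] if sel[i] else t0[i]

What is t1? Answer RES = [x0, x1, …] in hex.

RES = [0x3e, 0x6e, 0xfb, 0xfb]

  t0: 3e 6e fb 91
  t1: 3e 6e fb fb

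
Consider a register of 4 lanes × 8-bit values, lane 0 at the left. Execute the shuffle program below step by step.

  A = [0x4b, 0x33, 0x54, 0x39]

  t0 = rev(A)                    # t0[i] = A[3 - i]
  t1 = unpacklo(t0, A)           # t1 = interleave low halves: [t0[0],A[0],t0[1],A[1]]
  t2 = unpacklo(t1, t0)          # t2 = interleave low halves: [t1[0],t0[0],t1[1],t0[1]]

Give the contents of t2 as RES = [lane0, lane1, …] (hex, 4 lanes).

RES = [0x39, 0x39, 0x4b, 0x54]

  t0: 39 54 33 4b
  t1: 39 4b 54 33
  t2: 39 39 4b 54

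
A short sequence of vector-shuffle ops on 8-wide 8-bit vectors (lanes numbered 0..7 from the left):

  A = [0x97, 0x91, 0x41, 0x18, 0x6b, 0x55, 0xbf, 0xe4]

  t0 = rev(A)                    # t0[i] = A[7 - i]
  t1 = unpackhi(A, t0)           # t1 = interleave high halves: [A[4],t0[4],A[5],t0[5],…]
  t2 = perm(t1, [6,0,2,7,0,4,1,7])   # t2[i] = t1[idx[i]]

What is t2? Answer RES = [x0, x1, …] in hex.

RES = [0xe4, 0x6b, 0x55, 0x97, 0x6b, 0xbf, 0x18, 0x97]

t0 = [0xe4, 0xbf, 0x55, 0x6b, 0x18, 0x41, 0x91, 0x97]
t1 = [0x6b, 0x18, 0x55, 0x41, 0xbf, 0x91, 0xe4, 0x97]
t2 = [0xe4, 0x6b, 0x55, 0x97, 0x6b, 0xbf, 0x18, 0x97]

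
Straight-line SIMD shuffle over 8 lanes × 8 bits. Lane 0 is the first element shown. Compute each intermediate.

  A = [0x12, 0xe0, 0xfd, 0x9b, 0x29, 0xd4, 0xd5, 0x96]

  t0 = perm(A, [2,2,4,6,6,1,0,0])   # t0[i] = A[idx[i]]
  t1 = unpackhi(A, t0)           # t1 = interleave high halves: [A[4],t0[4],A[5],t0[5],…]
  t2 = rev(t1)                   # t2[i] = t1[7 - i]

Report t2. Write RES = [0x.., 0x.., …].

RES = [0x12, 0x96, 0x12, 0xd5, 0xe0, 0xd4, 0xd5, 0x29]

t0 = [0xfd, 0xfd, 0x29, 0xd5, 0xd5, 0xe0, 0x12, 0x12]
t1 = [0x29, 0xd5, 0xd4, 0xe0, 0xd5, 0x12, 0x96, 0x12]
t2 = [0x12, 0x96, 0x12, 0xd5, 0xe0, 0xd4, 0xd5, 0x29]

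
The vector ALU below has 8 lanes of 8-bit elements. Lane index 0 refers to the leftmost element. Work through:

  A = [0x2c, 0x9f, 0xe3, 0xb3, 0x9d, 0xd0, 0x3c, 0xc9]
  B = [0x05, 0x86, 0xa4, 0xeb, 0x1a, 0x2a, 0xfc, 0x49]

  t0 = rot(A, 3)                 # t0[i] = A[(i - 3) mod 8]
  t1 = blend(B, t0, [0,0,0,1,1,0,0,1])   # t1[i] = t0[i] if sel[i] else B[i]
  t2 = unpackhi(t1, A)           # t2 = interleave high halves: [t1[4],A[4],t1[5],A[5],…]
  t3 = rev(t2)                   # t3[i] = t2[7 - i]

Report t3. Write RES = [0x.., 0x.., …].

RES = [ 0xc9  0x9d  0x3c  0xfc  0xd0  0x2a  0x9d  0x9f ]

  t0: d0 3c c9 2c 9f e3 b3 9d
  t1: 05 86 a4 2c 9f 2a fc 9d
  t2: 9f 9d 2a d0 fc 3c 9d c9
  t3: c9 9d 3c fc d0 2a 9d 9f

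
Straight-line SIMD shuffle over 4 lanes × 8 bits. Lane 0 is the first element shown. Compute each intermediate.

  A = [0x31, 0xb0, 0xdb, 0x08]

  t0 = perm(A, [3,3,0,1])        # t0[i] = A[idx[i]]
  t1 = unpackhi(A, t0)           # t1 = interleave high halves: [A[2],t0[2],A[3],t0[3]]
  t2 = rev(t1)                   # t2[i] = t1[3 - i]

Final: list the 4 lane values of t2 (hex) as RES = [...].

→ t0 |08|08|31|b0|
→ t1 |db|31|08|b0|
→ t2 |b0|08|31|db|

RES = [0xb0, 0x08, 0x31, 0xdb]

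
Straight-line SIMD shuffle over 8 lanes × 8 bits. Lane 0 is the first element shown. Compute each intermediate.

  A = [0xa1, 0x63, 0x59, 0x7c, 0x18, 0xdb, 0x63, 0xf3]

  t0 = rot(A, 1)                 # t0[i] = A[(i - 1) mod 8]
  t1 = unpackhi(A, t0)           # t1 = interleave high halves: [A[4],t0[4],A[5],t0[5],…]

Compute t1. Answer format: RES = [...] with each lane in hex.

  t0: f3 a1 63 59 7c 18 db 63
  t1: 18 7c db 18 63 db f3 63

RES = [ 0x18  0x7c  0xdb  0x18  0x63  0xdb  0xf3  0x63 ]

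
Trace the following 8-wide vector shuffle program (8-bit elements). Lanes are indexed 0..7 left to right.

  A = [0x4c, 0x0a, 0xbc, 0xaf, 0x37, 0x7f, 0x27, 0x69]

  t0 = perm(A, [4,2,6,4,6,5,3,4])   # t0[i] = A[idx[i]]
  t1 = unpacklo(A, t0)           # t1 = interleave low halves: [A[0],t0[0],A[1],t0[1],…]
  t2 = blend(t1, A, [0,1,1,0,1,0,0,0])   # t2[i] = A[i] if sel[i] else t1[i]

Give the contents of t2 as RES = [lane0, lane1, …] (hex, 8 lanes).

→ t0 |37|bc|27|37|27|7f|af|37|
→ t1 |4c|37|0a|bc|bc|27|af|37|
→ t2 |4c|0a|bc|bc|37|27|af|37|

RES = [ 0x4c  0x0a  0xbc  0xbc  0x37  0x27  0xaf  0x37 ]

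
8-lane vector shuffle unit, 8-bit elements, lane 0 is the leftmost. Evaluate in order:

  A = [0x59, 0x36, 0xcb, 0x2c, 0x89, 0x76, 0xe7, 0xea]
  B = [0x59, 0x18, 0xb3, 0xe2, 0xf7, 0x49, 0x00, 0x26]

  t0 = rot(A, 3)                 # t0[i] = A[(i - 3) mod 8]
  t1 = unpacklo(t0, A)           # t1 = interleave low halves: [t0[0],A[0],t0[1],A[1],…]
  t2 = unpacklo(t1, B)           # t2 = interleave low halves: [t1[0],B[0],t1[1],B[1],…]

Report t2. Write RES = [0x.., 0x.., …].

t0 = [0x76, 0xe7, 0xea, 0x59, 0x36, 0xcb, 0x2c, 0x89]
t1 = [0x76, 0x59, 0xe7, 0x36, 0xea, 0xcb, 0x59, 0x2c]
t2 = [0x76, 0x59, 0x59, 0x18, 0xe7, 0xb3, 0x36, 0xe2]

RES = [ 0x76  0x59  0x59  0x18  0xe7  0xb3  0x36  0xe2 ]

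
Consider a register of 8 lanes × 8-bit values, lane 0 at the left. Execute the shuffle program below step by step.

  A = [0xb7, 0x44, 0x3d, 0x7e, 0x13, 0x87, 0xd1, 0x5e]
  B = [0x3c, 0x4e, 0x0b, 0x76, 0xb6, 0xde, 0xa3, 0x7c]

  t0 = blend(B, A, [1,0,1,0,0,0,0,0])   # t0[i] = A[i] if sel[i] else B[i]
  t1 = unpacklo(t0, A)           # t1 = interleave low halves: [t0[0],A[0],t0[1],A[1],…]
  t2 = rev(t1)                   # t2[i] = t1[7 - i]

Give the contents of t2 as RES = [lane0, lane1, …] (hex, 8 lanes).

→ t0 |b7|4e|3d|76|b6|de|a3|7c|
→ t1 |b7|b7|4e|44|3d|3d|76|7e|
→ t2 |7e|76|3d|3d|44|4e|b7|b7|

RES = [ 0x7e  0x76  0x3d  0x3d  0x44  0x4e  0xb7  0xb7 ]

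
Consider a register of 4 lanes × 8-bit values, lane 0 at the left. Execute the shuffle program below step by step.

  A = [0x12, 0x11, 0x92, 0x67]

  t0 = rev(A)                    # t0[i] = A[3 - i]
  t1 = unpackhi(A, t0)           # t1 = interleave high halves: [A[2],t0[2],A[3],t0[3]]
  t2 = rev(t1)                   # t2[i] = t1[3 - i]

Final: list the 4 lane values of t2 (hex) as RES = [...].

→ t0 |67|92|11|12|
→ t1 |92|11|67|12|
→ t2 |12|67|11|92|

RES = [0x12, 0x67, 0x11, 0x92]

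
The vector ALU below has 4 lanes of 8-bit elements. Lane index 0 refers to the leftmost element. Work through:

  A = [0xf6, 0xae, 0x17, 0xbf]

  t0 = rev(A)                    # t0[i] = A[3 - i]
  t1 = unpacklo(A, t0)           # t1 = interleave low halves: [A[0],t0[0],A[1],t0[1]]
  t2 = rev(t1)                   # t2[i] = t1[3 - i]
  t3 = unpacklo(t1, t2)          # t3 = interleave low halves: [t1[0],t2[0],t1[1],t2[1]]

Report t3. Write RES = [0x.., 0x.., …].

RES = [ 0xf6  0x17  0xbf  0xae ]

→ t0 |bf|17|ae|f6|
→ t1 |f6|bf|ae|17|
→ t2 |17|ae|bf|f6|
→ t3 |f6|17|bf|ae|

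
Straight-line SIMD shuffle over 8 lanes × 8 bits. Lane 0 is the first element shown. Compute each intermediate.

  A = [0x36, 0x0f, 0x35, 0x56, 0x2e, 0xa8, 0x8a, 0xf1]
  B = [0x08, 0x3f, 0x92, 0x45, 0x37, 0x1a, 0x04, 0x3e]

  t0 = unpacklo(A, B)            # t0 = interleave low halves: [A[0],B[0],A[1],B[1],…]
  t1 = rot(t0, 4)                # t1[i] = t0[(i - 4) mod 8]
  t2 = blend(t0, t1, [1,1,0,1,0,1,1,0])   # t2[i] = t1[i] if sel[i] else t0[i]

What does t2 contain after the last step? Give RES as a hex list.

RES = [0x35, 0x92, 0x0f, 0x45, 0x35, 0x08, 0x0f, 0x45]

  t0: 36 08 0f 3f 35 92 56 45
  t1: 35 92 56 45 36 08 0f 3f
  t2: 35 92 0f 45 35 08 0f 45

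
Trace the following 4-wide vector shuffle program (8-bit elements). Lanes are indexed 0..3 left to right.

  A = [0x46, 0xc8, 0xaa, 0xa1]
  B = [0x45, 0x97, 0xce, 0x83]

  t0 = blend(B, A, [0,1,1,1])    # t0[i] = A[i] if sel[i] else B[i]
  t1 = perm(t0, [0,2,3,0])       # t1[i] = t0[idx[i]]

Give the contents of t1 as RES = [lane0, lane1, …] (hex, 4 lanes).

t0 = [0x45, 0xc8, 0xaa, 0xa1]
t1 = [0x45, 0xaa, 0xa1, 0x45]

RES = [ 0x45  0xaa  0xa1  0x45 ]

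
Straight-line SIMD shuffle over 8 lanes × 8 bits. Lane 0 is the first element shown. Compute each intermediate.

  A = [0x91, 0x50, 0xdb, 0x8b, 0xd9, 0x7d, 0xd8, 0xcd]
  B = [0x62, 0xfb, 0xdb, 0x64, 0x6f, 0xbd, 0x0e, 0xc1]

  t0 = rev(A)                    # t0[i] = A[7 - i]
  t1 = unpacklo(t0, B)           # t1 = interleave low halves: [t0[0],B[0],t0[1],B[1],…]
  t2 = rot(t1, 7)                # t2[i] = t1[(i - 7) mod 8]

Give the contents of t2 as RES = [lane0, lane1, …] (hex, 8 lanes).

RES = [0x62, 0xd8, 0xfb, 0x7d, 0xdb, 0xd9, 0x64, 0xcd]

→ t0 |cd|d8|7d|d9|8b|db|50|91|
→ t1 |cd|62|d8|fb|7d|db|d9|64|
→ t2 |62|d8|fb|7d|db|d9|64|cd|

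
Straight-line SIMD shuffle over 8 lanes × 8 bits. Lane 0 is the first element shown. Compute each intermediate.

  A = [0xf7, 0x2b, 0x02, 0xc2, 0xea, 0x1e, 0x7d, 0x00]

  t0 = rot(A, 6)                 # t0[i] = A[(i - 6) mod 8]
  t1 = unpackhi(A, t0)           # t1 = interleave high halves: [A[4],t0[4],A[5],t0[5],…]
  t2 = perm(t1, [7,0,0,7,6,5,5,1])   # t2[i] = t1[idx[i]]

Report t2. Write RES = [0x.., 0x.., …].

RES = [0x2b, 0xea, 0xea, 0x2b, 0x00, 0xf7, 0xf7, 0x7d]

→ t0 |02|c2|ea|1e|7d|00|f7|2b|
→ t1 |ea|7d|1e|00|7d|f7|00|2b|
→ t2 |2b|ea|ea|2b|00|f7|f7|7d|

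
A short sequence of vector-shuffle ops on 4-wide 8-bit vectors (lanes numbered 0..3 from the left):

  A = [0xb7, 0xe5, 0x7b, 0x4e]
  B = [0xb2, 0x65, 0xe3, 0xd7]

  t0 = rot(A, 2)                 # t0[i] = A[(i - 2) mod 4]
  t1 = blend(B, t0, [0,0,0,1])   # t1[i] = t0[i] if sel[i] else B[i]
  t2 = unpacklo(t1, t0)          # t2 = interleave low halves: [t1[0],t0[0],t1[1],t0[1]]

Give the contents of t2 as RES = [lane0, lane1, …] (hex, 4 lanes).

t0 = [0x7b, 0x4e, 0xb7, 0xe5]
t1 = [0xb2, 0x65, 0xe3, 0xe5]
t2 = [0xb2, 0x7b, 0x65, 0x4e]

RES = [0xb2, 0x7b, 0x65, 0x4e]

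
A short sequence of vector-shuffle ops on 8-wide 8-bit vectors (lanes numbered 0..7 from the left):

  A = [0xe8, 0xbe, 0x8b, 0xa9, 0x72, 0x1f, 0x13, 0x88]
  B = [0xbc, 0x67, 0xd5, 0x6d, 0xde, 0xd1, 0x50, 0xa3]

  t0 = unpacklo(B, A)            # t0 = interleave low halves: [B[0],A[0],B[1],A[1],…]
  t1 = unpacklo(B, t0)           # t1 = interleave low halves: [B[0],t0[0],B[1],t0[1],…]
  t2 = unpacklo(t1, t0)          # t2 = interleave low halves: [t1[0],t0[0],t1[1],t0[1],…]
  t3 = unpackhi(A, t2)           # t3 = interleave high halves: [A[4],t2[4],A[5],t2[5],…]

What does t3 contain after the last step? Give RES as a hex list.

  t0: bc e8 67 be d5 8b 6d a9
  t1: bc bc 67 e8 d5 67 6d be
  t2: bc bc bc e8 67 67 e8 be
  t3: 72 67 1f 67 13 e8 88 be

RES = [ 0x72  0x67  0x1f  0x67  0x13  0xe8  0x88  0xbe ]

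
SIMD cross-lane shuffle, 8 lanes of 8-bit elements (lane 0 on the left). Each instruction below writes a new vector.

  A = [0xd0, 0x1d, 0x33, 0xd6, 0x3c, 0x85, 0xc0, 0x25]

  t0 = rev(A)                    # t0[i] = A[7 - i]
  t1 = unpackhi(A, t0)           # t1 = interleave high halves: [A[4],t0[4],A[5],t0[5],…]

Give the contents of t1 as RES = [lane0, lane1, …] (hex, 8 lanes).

  t0: 25 c0 85 3c d6 33 1d d0
  t1: 3c d6 85 33 c0 1d 25 d0

RES = [ 0x3c  0xd6  0x85  0x33  0xc0  0x1d  0x25  0xd0 ]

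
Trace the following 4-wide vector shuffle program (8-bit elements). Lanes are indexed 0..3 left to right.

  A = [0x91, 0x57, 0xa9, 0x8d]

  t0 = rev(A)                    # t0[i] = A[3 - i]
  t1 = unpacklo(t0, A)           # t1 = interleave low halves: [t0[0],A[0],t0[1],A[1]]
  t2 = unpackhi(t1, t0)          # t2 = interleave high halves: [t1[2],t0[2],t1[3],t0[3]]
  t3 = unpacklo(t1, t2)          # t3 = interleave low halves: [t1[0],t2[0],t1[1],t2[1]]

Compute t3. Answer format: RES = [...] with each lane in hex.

RES = [0x8d, 0xa9, 0x91, 0x57]

  t0: 8d a9 57 91
  t1: 8d 91 a9 57
  t2: a9 57 57 91
  t3: 8d a9 91 57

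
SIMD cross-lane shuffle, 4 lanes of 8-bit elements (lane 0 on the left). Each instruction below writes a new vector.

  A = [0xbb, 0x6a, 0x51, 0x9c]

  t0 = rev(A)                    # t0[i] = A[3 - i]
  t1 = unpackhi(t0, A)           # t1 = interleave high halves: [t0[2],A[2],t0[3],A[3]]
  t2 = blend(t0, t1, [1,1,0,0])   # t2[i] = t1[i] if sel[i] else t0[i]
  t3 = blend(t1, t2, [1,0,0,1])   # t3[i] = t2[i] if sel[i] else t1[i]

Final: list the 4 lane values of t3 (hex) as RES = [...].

RES = [0x6a, 0x51, 0xbb, 0xbb]

t0 = [0x9c, 0x51, 0x6a, 0xbb]
t1 = [0x6a, 0x51, 0xbb, 0x9c]
t2 = [0x6a, 0x51, 0x6a, 0xbb]
t3 = [0x6a, 0x51, 0xbb, 0xbb]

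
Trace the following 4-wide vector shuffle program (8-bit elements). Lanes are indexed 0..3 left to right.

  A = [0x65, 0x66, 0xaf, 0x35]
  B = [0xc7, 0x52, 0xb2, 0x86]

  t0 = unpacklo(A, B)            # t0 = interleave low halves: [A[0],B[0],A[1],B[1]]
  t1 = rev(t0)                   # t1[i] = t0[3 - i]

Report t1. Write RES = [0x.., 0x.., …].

  t0: 65 c7 66 52
  t1: 52 66 c7 65

RES = [0x52, 0x66, 0xc7, 0x65]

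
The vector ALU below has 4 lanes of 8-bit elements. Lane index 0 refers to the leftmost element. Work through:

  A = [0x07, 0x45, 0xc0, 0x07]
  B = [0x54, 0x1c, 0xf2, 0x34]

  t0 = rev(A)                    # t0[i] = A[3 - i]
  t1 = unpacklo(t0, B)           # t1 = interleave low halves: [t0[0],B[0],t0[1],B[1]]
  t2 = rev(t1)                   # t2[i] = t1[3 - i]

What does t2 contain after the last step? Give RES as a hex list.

  t0: 07 c0 45 07
  t1: 07 54 c0 1c
  t2: 1c c0 54 07

RES = [ 0x1c  0xc0  0x54  0x07 ]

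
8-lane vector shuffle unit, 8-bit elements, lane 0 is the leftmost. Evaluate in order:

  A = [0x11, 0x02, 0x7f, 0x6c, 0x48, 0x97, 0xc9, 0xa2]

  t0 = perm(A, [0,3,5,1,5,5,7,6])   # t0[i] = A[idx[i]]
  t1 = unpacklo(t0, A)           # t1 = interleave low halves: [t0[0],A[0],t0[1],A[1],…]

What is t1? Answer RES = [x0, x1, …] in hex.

→ t0 |11|6c|97|02|97|97|a2|c9|
→ t1 |11|11|6c|02|97|7f|02|6c|

RES = [ 0x11  0x11  0x6c  0x02  0x97  0x7f  0x02  0x6c ]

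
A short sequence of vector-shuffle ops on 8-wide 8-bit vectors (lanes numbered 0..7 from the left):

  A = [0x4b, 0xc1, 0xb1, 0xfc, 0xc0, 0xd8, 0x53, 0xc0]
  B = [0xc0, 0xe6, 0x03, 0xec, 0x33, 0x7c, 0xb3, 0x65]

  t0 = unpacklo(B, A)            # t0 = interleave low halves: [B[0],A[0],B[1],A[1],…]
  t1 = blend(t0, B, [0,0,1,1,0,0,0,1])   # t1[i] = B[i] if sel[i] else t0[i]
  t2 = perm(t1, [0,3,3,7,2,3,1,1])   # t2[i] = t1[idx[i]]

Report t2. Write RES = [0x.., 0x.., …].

RES = [0xc0, 0xec, 0xec, 0x65, 0x03, 0xec, 0x4b, 0x4b]

t0 = [0xc0, 0x4b, 0xe6, 0xc1, 0x03, 0xb1, 0xec, 0xfc]
t1 = [0xc0, 0x4b, 0x03, 0xec, 0x03, 0xb1, 0xec, 0x65]
t2 = [0xc0, 0xec, 0xec, 0x65, 0x03, 0xec, 0x4b, 0x4b]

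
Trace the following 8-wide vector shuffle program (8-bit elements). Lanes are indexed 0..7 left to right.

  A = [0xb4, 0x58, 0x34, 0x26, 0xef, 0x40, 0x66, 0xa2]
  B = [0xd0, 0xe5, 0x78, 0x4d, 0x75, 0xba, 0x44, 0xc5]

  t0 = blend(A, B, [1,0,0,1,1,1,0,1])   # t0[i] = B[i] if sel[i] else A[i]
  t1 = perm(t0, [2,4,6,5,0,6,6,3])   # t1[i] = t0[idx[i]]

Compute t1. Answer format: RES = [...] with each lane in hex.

RES = [ 0x34  0x75  0x66  0xba  0xd0  0x66  0x66  0x4d ]

  t0: d0 58 34 4d 75 ba 66 c5
  t1: 34 75 66 ba d0 66 66 4d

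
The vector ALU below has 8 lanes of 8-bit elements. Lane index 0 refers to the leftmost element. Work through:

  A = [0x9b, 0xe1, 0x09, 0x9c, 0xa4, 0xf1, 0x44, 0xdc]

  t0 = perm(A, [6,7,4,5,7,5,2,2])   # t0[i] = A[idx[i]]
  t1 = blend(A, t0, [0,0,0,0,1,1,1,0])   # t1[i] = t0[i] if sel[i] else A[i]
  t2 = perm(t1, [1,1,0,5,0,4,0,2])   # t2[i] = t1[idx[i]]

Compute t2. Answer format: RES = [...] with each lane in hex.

RES = [0xe1, 0xe1, 0x9b, 0xf1, 0x9b, 0xdc, 0x9b, 0x09]

t0 = [0x44, 0xdc, 0xa4, 0xf1, 0xdc, 0xf1, 0x09, 0x09]
t1 = [0x9b, 0xe1, 0x09, 0x9c, 0xdc, 0xf1, 0x09, 0xdc]
t2 = [0xe1, 0xe1, 0x9b, 0xf1, 0x9b, 0xdc, 0x9b, 0x09]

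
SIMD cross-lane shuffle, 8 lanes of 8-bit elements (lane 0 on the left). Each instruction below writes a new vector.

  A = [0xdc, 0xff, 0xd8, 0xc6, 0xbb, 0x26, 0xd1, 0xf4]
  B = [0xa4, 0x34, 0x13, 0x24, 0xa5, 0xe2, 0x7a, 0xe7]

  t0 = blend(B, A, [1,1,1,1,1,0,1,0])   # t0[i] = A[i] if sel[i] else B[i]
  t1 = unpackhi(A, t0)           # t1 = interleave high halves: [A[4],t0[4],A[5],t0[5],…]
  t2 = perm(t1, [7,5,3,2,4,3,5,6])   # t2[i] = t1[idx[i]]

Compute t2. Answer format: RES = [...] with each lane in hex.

  t0: dc ff d8 c6 bb e2 d1 e7
  t1: bb bb 26 e2 d1 d1 f4 e7
  t2: e7 d1 e2 26 d1 e2 d1 f4

RES = [0xe7, 0xd1, 0xe2, 0x26, 0xd1, 0xe2, 0xd1, 0xf4]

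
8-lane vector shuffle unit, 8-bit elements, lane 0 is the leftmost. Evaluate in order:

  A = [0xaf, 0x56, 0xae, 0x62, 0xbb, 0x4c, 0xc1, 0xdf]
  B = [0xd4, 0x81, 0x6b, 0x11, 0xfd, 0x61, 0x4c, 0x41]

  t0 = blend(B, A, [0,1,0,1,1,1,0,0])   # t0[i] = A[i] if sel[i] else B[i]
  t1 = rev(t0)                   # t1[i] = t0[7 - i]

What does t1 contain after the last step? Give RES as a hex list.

→ t0 |d4|56|6b|62|bb|4c|4c|41|
→ t1 |41|4c|4c|bb|62|6b|56|d4|

RES = [0x41, 0x4c, 0x4c, 0xbb, 0x62, 0x6b, 0x56, 0xd4]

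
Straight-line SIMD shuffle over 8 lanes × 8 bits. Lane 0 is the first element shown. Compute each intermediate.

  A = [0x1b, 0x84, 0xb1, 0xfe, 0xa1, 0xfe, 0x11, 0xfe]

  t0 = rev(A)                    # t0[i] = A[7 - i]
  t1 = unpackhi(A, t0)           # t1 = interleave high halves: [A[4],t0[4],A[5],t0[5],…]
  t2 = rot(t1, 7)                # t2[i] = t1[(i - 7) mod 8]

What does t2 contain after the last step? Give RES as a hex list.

  t0: fe 11 fe a1 fe b1 84 1b
  t1: a1 fe fe b1 11 84 fe 1b
  t2: fe fe b1 11 84 fe 1b a1

RES = [0xfe, 0xfe, 0xb1, 0x11, 0x84, 0xfe, 0x1b, 0xa1]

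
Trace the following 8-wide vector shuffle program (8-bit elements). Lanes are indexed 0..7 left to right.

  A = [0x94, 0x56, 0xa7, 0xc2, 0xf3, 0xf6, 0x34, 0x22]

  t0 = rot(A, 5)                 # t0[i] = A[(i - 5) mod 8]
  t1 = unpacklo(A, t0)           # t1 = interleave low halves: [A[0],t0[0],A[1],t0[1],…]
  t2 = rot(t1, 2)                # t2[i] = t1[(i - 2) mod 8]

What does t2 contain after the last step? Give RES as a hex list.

RES = [ 0xc2  0x34  0x94  0xc2  0x56  0xf3  0xa7  0xf6 ]

→ t0 |c2|f3|f6|34|22|94|56|a7|
→ t1 |94|c2|56|f3|a7|f6|c2|34|
→ t2 |c2|34|94|c2|56|f3|a7|f6|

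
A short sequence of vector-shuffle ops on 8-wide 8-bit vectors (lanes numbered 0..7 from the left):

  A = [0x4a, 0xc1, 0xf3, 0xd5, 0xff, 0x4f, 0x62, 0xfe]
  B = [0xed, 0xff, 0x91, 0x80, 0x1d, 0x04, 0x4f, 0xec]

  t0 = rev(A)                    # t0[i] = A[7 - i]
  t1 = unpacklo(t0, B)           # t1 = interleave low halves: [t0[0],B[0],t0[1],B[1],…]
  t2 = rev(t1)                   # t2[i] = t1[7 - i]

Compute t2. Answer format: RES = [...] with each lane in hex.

t0 = [0xfe, 0x62, 0x4f, 0xff, 0xd5, 0xf3, 0xc1, 0x4a]
t1 = [0xfe, 0xed, 0x62, 0xff, 0x4f, 0x91, 0xff, 0x80]
t2 = [0x80, 0xff, 0x91, 0x4f, 0xff, 0x62, 0xed, 0xfe]

RES = [ 0x80  0xff  0x91  0x4f  0xff  0x62  0xed  0xfe ]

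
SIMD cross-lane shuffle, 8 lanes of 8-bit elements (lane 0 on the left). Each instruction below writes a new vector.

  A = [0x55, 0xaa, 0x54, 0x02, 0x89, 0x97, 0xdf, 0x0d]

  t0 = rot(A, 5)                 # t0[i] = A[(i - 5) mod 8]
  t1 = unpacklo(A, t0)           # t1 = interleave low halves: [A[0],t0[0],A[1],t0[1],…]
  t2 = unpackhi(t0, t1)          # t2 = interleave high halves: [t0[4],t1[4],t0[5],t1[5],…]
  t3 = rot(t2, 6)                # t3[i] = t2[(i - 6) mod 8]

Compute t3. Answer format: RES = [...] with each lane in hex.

RES = [ 0x55  0x97  0xaa  0x02  0x54  0xdf  0x0d  0x54 ]

→ t0 |02|89|97|df|0d|55|aa|54|
→ t1 |55|02|aa|89|54|97|02|df|
→ t2 |0d|54|55|97|aa|02|54|df|
→ t3 |55|97|aa|02|54|df|0d|54|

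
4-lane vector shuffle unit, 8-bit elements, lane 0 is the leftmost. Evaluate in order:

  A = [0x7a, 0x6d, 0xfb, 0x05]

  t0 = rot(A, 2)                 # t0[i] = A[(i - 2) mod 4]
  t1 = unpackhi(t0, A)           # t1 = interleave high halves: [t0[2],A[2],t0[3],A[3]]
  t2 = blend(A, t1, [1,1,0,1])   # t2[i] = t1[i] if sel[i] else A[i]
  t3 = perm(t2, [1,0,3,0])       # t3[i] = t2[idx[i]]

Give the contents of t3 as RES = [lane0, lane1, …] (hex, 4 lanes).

RES = [0xfb, 0x7a, 0x05, 0x7a]

  t0: fb 05 7a 6d
  t1: 7a fb 6d 05
  t2: 7a fb fb 05
  t3: fb 7a 05 7a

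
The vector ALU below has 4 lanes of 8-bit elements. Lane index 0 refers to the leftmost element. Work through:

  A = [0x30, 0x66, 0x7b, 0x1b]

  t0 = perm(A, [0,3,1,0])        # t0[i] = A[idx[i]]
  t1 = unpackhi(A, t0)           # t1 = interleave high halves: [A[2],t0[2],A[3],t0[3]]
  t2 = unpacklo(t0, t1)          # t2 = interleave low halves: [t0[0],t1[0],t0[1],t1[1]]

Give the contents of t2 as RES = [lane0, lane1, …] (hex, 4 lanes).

  t0: 30 1b 66 30
  t1: 7b 66 1b 30
  t2: 30 7b 1b 66

RES = [0x30, 0x7b, 0x1b, 0x66]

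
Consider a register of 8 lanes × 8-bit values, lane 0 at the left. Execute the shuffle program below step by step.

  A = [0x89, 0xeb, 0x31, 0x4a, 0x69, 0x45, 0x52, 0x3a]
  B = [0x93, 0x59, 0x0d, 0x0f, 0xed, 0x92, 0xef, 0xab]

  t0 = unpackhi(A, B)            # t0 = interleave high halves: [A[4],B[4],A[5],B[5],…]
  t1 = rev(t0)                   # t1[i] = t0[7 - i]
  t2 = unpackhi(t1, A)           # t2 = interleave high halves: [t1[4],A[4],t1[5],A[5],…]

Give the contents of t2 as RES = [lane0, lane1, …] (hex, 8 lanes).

RES = [ 0x92  0x69  0x45  0x45  0xed  0x52  0x69  0x3a ]

→ t0 |69|ed|45|92|52|ef|3a|ab|
→ t1 |ab|3a|ef|52|92|45|ed|69|
→ t2 |92|69|45|45|ed|52|69|3a|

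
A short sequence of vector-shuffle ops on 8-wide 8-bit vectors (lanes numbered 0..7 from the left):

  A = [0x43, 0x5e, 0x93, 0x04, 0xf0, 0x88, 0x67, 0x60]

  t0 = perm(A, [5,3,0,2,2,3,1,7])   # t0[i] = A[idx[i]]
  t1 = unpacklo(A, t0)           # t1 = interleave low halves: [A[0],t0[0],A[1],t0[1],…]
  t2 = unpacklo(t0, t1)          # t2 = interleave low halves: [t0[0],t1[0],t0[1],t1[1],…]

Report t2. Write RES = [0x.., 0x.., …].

RES = [ 0x88  0x43  0x04  0x88  0x43  0x5e  0x93  0x04 ]

→ t0 |88|04|43|93|93|04|5e|60|
→ t1 |43|88|5e|04|93|43|04|93|
→ t2 |88|43|04|88|43|5e|93|04|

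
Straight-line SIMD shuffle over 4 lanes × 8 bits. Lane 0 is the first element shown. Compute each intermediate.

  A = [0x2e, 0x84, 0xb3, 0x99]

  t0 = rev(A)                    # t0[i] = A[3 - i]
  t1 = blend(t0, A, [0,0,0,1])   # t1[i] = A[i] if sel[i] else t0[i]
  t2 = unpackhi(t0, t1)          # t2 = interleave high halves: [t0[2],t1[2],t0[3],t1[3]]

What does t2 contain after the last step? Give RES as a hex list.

  t0: 99 b3 84 2e
  t1: 99 b3 84 99
  t2: 84 84 2e 99

RES = [ 0x84  0x84  0x2e  0x99 ]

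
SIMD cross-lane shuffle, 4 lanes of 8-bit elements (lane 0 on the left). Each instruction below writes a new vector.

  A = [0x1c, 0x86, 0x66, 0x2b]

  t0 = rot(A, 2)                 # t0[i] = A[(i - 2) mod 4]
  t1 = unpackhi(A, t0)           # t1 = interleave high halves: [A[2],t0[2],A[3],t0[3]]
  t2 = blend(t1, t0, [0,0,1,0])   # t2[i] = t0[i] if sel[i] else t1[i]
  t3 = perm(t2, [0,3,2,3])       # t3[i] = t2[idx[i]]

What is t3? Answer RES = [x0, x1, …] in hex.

  t0: 66 2b 1c 86
  t1: 66 1c 2b 86
  t2: 66 1c 1c 86
  t3: 66 86 1c 86

RES = [0x66, 0x86, 0x1c, 0x86]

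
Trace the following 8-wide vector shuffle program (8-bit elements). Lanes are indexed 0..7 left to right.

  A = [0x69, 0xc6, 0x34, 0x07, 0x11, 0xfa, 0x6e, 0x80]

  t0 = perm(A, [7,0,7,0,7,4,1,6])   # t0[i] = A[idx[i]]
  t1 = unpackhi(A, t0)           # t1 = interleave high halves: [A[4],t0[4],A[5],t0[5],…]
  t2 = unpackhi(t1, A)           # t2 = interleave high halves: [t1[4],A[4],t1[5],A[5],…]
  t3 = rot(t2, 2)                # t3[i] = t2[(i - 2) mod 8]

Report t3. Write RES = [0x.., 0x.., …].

RES = [0x6e, 0x80, 0x6e, 0x11, 0xc6, 0xfa, 0x80, 0x6e]

t0 = [0x80, 0x69, 0x80, 0x69, 0x80, 0x11, 0xc6, 0x6e]
t1 = [0x11, 0x80, 0xfa, 0x11, 0x6e, 0xc6, 0x80, 0x6e]
t2 = [0x6e, 0x11, 0xc6, 0xfa, 0x80, 0x6e, 0x6e, 0x80]
t3 = [0x6e, 0x80, 0x6e, 0x11, 0xc6, 0xfa, 0x80, 0x6e]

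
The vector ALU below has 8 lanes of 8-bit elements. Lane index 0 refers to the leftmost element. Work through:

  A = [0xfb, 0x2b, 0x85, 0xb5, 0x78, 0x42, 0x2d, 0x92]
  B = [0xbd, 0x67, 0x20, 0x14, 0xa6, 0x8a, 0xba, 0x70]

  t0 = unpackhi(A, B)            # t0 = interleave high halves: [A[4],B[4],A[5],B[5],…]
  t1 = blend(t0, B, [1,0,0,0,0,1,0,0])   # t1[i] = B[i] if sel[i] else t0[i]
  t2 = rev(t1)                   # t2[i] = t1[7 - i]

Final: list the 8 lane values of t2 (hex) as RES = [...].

  t0: 78 a6 42 8a 2d ba 92 70
  t1: bd a6 42 8a 2d 8a 92 70
  t2: 70 92 8a 2d 8a 42 a6 bd

RES = [ 0x70  0x92  0x8a  0x2d  0x8a  0x42  0xa6  0xbd ]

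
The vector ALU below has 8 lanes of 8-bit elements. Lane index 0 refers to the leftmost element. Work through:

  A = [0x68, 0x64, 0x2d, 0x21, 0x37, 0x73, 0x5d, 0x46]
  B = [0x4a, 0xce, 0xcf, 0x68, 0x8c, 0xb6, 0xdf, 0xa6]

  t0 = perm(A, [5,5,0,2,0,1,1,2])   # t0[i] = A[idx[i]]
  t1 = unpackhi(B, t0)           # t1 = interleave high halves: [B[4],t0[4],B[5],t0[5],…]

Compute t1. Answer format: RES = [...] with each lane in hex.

  t0: 73 73 68 2d 68 64 64 2d
  t1: 8c 68 b6 64 df 64 a6 2d

RES = [ 0x8c  0x68  0xb6  0x64  0xdf  0x64  0xa6  0x2d ]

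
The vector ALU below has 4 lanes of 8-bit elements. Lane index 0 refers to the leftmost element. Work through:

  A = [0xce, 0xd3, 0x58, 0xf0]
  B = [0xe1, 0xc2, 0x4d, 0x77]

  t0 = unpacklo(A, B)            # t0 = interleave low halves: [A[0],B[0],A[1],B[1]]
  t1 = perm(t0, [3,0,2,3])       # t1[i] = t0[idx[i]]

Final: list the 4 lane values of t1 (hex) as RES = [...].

t0 = [0xce, 0xe1, 0xd3, 0xc2]
t1 = [0xc2, 0xce, 0xd3, 0xc2]

RES = [0xc2, 0xce, 0xd3, 0xc2]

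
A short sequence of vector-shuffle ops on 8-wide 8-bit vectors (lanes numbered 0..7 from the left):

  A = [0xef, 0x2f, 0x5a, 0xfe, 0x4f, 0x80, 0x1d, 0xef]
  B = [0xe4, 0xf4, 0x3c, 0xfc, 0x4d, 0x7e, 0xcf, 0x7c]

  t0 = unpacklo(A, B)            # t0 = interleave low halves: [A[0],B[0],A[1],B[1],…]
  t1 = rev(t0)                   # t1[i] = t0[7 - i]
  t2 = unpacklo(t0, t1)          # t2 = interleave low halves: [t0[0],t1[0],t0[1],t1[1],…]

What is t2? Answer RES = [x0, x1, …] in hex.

t0 = [0xef, 0xe4, 0x2f, 0xf4, 0x5a, 0x3c, 0xfe, 0xfc]
t1 = [0xfc, 0xfe, 0x3c, 0x5a, 0xf4, 0x2f, 0xe4, 0xef]
t2 = [0xef, 0xfc, 0xe4, 0xfe, 0x2f, 0x3c, 0xf4, 0x5a]

RES = [ 0xef  0xfc  0xe4  0xfe  0x2f  0x3c  0xf4  0x5a ]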